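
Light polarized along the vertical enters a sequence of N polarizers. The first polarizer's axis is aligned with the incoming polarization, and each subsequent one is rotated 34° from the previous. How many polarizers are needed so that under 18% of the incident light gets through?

First polarizer is aligned with the polarization: full transmission.
Each further stage multiplies by cos²(34°) = 0.6873.
After N polarizers: T = 0.6873^(N−1). Require T < 0.18 ⇒ N−1 > ln(0.18)/ln(0.6873) = 4.57, so N−1 ≥ 5 and N = 6.
Check: N=6 gives T = 0.1534 < 0.18; N=5 gives T = 0.2231.

N = 6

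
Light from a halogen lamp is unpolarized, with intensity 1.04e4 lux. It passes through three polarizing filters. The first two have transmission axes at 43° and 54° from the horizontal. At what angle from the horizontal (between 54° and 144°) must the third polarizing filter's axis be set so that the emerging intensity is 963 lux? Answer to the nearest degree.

Unpolarized light through the first polarizer → I₁ = ½ I₀, now polarized at 43°.
I₂ = I₁ cos²(54° − 43°) = 0.5 I₀ · cos²(11°) = 0.4818 I₀.
Target fraction: 963 / 1.04e4 lux = 0.0926 of I₀.
Need I₃/I₀ = 0.0926, so cos²(θ − 54°) = 0.0926 / 0.4818 = 0.1922.
θ − 54° = arccos(√0.1922) = 64.0°, giving θ ≈ 54 + 64.0 = 118.0°.

θ ≈ 118°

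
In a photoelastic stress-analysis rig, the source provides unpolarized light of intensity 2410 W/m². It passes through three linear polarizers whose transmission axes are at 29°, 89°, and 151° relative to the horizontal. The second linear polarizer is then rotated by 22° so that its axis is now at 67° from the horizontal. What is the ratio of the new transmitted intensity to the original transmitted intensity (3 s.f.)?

I_new/I_old ≈ 0.123

Before rotation:
Unpolarized light through the first polarizer → I₁ = ½ I₀, now polarized at 29°.
I₂ = I₁ cos²(89° − 29°) = 0.5 I₀ · cos²(60°) = 0.125 I₀.
I₃ = I₂ cos²(151° − 89°) = 0.125 I₀ · cos²(62°) = 0.02755 I₀.
After rotation:
Unpolarized light through the first polarizer → I₁ = ½ I₀, now polarized at 29°.
I₂ = I₁ cos²(67° − 29°) = 0.5 I₀ · cos²(38°) = 0.3105 I₀.
I₃ = I₂ cos²(151° − 67°) = 0.3105 I₀ · cos²(84°) = 0.003392 I₀.
Ratio = 0.003392 / 0.02755 = 0.1231.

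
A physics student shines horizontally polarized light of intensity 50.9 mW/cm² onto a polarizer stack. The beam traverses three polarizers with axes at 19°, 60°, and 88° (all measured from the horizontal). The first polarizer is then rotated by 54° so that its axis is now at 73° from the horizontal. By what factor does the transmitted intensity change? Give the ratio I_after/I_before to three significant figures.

I_new/I_old ≈ 0.159

Before rotation:
By Malus's law, I₁ = I₀ cos²(19° − 0°) = I₀ cos²(19°) = 0.894 I₀.
I₂ = I₁ cos²(60° − 19°) = 0.894 I₀ · cos²(41°) = 0.5092 I₀.
I₃ = I₂ cos²(88° − 60°) = 0.5092 I₀ · cos²(28°) = 0.397 I₀.
After rotation:
I₁ = I₀ cos²(73° − 0°) = I₀ cos²(73°) = 0.08548 I₀.
I₂ = I₁ cos²(60° − 73°) = 0.08548 I₀ · cos²(13°) = 0.08116 I₀.
I₃ = I₂ cos²(88° − 60°) = 0.08116 I₀ · cos²(28°) = 0.06327 I₀.
Ratio = 0.06327 / 0.397 = 0.1594.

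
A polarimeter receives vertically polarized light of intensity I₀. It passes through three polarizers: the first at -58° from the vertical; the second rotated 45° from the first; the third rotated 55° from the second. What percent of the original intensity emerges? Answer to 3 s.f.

≈ 4.62%

By Malus's law, I₁ = I₀ cos²(-58° − 0°) = I₀ cos²(58°) = 0.2808 I₀.
I₂ = I₁ cos²(45°) = 0.2808 · 0.5 I₀ = 0.1404 I₀.
I₃ = I₂ cos²(55°) = 0.1404 · 0.329 I₀ = 0.04619 I₀.
That is 4.619% of the incident intensity.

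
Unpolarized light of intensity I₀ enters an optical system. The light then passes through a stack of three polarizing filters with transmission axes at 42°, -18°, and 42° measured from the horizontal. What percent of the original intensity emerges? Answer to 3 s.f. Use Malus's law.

Unpolarized light through the first polarizer → I₁ = ½ I₀, now polarized at 42°.
I₂ = I₁ cos²(-18° − 42°) = 0.5 I₀ · cos²(60°) = 0.125 I₀.
I₃ = I₂ cos²(42° + 18°) = 0.125 I₀ · cos²(60°) = 0.03125 I₀.
That is 3.125% of the incident intensity.

≈ 3.13%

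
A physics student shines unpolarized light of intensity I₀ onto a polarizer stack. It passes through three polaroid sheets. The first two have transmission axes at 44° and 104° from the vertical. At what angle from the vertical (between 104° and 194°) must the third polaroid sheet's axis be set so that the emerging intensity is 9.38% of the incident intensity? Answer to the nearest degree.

θ ≈ 134°

Unpolarized light through the first polarizer → I₁ = ½ I₀, now polarized at 44°.
I₂ = I₁ cos²(104° − 44°) = 0.5 I₀ · cos²(60°) = 0.125 I₀.
Need I₃/I₀ = 0.0938, so cos²(θ − 104°) = 0.0938 / 0.125 = 0.7504.
θ − 104° = arccos(√0.7504) = 30.0°, giving θ ≈ 104 + 30.0 = 134.0°.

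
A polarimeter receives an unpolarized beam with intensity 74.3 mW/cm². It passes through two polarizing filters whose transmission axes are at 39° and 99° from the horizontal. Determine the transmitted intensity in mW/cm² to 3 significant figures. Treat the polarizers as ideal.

I ≈ 9.29 mW/cm²

Unpolarized light through the first polarizer → I₁ = 74.3 mW/cm²/2 = 37.15 mW/cm², polarized at 39°.
I₂ = I₁ · cos²(60°) = 37.15 · 0.25 = 9.288 mW/cm².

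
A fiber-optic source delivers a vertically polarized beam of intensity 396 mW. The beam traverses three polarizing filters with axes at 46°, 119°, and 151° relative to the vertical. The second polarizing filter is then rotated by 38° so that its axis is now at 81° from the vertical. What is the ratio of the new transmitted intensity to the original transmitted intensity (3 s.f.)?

Before rotation:
I₁ = I₀ cos²(46° − 0°) = I₀ cos²(46°) = 0.4826 I₀.
I₂ = I₁ cos²(119° − 46°) = 0.4826 I₀ · cos²(73°) = 0.04125 I₀.
I₃ = I₂ cos²(151° − 119°) = 0.04125 I₀ · cos²(32°) = 0.02967 I₀.
After rotation:
I₁ = I₀ cos²(46° − 0°) = I₀ cos²(46°) = 0.4826 I₀.
I₂ = I₁ cos²(81° − 46°) = 0.4826 I₀ · cos²(35°) = 0.3238 I₀.
I₃ = I₂ cos²(151° − 81°) = 0.3238 I₀ · cos²(70°) = 0.03788 I₀.
Ratio = 0.03788 / 0.02967 = 1.277.

I_new/I_old ≈ 1.28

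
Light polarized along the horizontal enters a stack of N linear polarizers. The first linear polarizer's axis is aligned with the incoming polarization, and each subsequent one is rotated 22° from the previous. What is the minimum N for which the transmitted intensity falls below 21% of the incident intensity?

N = 12

First polarizer is aligned with the polarization: full transmission.
Each further stage multiplies by cos²(22°) = 0.8597.
After N polarizers: T = 0.8597^(N−1). Require T < 0.21 ⇒ N−1 > ln(0.21)/ln(0.8597) = 10.32, so N−1 ≥ 11 and N = 12.
Check: N=12 gives T = 0.1895 < 0.21; N=11 gives T = 0.2205.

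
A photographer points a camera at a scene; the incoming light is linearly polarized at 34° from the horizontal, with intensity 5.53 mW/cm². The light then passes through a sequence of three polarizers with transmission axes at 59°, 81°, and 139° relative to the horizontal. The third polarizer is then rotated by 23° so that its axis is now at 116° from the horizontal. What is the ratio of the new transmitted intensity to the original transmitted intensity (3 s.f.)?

I_new/I_old ≈ 2.39

Before rotation:
I₁ = I₀ cos²(59° − 34°) = I₀ cos²(25°) = 0.8214 I₀.
I₂ = I₁ cos²(81° − 59°) = 0.8214 I₀ · cos²(22°) = 0.7061 I₀.
I₃ = I₂ cos²(139° − 81°) = 0.7061 I₀ · cos²(58°) = 0.1983 I₀.
After rotation:
I₁ = I₀ cos²(59° − 34°) = I₀ cos²(25°) = 0.8214 I₀.
I₂ = I₁ cos²(81° − 59°) = 0.8214 I₀ · cos²(22°) = 0.7061 I₀.
I₃ = I₂ cos²(116° − 81°) = 0.7061 I₀ · cos²(35°) = 0.4738 I₀.
Ratio = 0.4738 / 0.1983 = 2.39.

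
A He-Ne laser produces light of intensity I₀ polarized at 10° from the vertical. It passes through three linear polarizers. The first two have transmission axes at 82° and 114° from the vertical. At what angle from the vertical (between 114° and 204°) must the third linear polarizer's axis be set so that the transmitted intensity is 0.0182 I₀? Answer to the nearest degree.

θ ≈ 173°

I₁ = I₀ cos²(82° − 10°) = I₀ cos²(72°) = 0.09549 I₀.
I₂ = I₁ cos²(114° − 82°) = 0.09549 I₀ · cos²(32°) = 0.06868 I₀.
Need I₃/I₀ = 0.0182, so cos²(θ − 114°) = 0.0182 / 0.06868 = 0.265.
θ − 114° = arccos(√0.265) = 59.0°, giving θ ≈ 114 + 59.0 = 173.0°.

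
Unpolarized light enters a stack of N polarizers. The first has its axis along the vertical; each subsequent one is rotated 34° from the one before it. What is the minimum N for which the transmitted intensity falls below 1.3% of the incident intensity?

N = 11

First polarizer halves the unpolarized light: factor 1/2.
Each further stage multiplies by cos²(34°) = 0.6873.
After N polarizers: T = 0.5·0.6873^(N−1). Require T < 0.013 ⇒ N−1 > ln(0.013/0.5)/ln(0.6873) = 9.73, so N−1 ≥ 10 and N = 11.
Check: N=11 gives T = 0.01176 < 0.013; N=10 gives T = 0.01711.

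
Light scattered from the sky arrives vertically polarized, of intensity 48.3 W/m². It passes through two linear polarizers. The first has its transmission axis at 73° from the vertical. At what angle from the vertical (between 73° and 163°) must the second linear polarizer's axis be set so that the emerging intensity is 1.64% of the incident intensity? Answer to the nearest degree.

θ ≈ 137°

I₁ = I₀ cos²(73° − 0°) = I₀ cos²(73°) = 0.08548 I₀.
Need I₂/I₀ = 0.0164, so cos²(θ − 73°) = 0.0164 / 0.08548 = 0.1919.
θ − 73° = arccos(√0.1919) = 64.0°, giving θ ≈ 73 + 64.0 = 137.0°.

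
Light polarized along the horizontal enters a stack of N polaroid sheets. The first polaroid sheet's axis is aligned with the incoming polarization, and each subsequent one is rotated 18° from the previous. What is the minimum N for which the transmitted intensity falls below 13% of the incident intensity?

N = 22

First polarizer is aligned with the polarization: full transmission.
Each further stage multiplies by cos²(18°) = 0.9045.
After N polarizers: T = 0.9045^(N−1). Require T < 0.13 ⇒ N−1 > ln(0.13)/ln(0.9045) = 20.33, so N−1 ≥ 21 and N = 22.
Check: N=22 gives T = 0.1215 < 0.13; N=21 gives T = 0.1344.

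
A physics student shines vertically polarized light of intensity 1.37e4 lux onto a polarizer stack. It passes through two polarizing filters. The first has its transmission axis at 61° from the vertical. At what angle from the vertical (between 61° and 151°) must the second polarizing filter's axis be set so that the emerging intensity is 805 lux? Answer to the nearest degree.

I₁ = I₀ cos²(61° − 0°) = I₀ cos²(61°) = 0.235 I₀.
Target fraction: 805 / 1.37e4 lux = 0.05876 of I₀.
Need I₂/I₀ = 0.05876, so cos²(θ − 61°) = 0.05876 / 0.235 = 0.25.
θ − 61° = arccos(√0.25) = 60.0°, giving θ ≈ 61 + 60.0 = 121.0°.

θ ≈ 121°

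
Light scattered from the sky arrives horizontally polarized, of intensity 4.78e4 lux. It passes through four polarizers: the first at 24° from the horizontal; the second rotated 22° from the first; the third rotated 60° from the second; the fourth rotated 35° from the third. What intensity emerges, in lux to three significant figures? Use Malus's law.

By Malus's law, I₁ = 4.78e4 lux · cos²(24°) = 3.989e+04 lux.
I₂ = I₁ · cos²(22°) = 3.989e+04 · 0.8597 = 3.429e+04 lux.
I₃ = I₂ · cos²(60°) = 3.429e+04 · 0.25 = 8574 lux.
I₄ = I₃ · cos²(35°) = 8574 · 0.671 = 5753 lux.

I ≈ 5750 lux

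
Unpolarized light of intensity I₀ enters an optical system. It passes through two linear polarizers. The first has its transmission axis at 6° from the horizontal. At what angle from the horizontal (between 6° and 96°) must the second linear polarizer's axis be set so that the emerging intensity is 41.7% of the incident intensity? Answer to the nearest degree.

θ ≈ 30°

Unpolarized light through the first polarizer → I₁ = ½ I₀, now polarized at 6°.
Need I₂/I₀ = 0.417, so cos²(θ − 6°) = 0.417 / 0.5 = 0.834.
θ − 6° = arccos(√0.834) = 24.0°, giving θ ≈ 6 + 24.0 = 30.0°.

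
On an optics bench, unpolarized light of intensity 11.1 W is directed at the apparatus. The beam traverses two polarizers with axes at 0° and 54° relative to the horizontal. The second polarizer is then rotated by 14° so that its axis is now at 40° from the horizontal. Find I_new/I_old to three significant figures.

I_new/I_old ≈ 1.70

Before rotation:
Unpolarized light through the first polarizer → I₁ = ½ I₀, now polarized at 0°.
I₂ = I₁ cos²(54° − 0°) = 0.5 I₀ · cos²(54°) = 0.1727 I₀.
After rotation:
Unpolarized light through the first polarizer → I₁ = ½ I₀, now polarized at 0°.
I₂ = I₁ cos²(40° − 0°) = 0.5 I₀ · cos²(40°) = 0.2934 I₀.
Ratio = 0.2934 / 0.1727 = 1.699.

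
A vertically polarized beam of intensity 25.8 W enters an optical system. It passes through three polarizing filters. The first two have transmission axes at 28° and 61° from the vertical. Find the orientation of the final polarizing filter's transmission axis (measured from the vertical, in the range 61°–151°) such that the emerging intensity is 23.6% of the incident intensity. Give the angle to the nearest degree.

I₁ = I₀ cos²(28° − 0°) = I₀ cos²(28°) = 0.7796 I₀.
I₂ = I₁ cos²(61° − 28°) = 0.7796 I₀ · cos²(33°) = 0.5483 I₀.
Need I₃/I₀ = 0.236, so cos²(θ − 61°) = 0.236 / 0.5483 = 0.4304.
θ − 61° = arccos(√0.4304) = 49.0°, giving θ ≈ 61 + 49.0 = 110.0°.

θ ≈ 110°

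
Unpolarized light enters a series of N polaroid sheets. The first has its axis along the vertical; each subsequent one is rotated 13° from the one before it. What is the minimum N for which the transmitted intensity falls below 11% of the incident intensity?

N = 31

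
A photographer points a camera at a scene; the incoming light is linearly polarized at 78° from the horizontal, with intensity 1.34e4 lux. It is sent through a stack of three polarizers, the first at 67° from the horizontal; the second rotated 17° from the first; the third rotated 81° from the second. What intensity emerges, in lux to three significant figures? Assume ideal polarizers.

I ≈ 289 lux

I₁ = 1.34e4 lux · cos²(11°) = 1.291e+04 lux.
I₂ = I₁ · cos²(17°) = 1.291e+04 · 0.9145 = 1.181e+04 lux.
I₃ = I₂ · cos²(81°) = 1.181e+04 · 0.02447 = 289 lux.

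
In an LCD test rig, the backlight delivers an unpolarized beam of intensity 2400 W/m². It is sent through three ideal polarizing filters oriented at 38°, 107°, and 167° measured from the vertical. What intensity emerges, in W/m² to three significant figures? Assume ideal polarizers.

I ≈ 38.5 W/m²

Unpolarized light through the first polarizer → I₁ = 2400 W/m²/2 = 1200 W/m², polarized at 38°.
I₂ = I₁ · cos²(69°) = 1200 · 0.1284 = 154.1 W/m².
I₃ = I₂ · cos²(60°) = 154.1 · 0.25 = 38.53 W/m².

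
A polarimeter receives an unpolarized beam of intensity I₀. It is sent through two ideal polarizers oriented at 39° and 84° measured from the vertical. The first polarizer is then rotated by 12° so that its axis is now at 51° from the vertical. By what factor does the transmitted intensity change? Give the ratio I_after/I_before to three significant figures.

Before rotation:
Unpolarized light through the first polarizer → I₁ = ½ I₀, now polarized at 39°.
I₂ = I₁ cos²(84° − 39°) = 0.5 I₀ · cos²(45°) = 0.25 I₀.
After rotation:
Unpolarized light through the first polarizer → I₁ = ½ I₀, now polarized at 51°.
I₂ = I₁ cos²(84° − 51°) = 0.5 I₀ · cos²(33°) = 0.3517 I₀.
Ratio = 0.3517 / 0.25 = 1.407.

I_new/I_old ≈ 1.41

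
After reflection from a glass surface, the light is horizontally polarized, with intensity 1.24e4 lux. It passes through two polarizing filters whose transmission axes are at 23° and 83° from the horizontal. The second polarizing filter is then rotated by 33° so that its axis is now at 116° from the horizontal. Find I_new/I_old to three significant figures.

Before rotation:
I₁ = I₀ cos²(23° − 0°) = I₀ cos²(23°) = 0.8473 I₀.
I₂ = I₁ cos²(83° − 23°) = 0.8473 I₀ · cos²(60°) = 0.2118 I₀.
After rotation:
I₁ = I₀ cos²(23° − 0°) = I₀ cos²(23°) = 0.8473 I₀.
Angle between axes 1 and 2: 87°. I₂ = 0.8473 I₀ · cos²(87°) = 0.002321 I₀.
Ratio = 0.002321 / 0.2118 = 0.01096.

I_new/I_old ≈ 0.0110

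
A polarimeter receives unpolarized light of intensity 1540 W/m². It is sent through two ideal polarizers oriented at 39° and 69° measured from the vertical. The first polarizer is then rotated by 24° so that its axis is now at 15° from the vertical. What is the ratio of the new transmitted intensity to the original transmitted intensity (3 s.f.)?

I_new/I_old ≈ 0.461

Before rotation:
Unpolarized light through the first polarizer → I₁ = ½ I₀, now polarized at 39°.
I₂ = I₁ cos²(69° − 39°) = 0.5 I₀ · cos²(30°) = 0.375 I₀.
After rotation:
Unpolarized light through the first polarizer → I₁ = ½ I₀, now polarized at 15°.
I₂ = I₁ cos²(69° − 15°) = 0.5 I₀ · cos²(54°) = 0.1727 I₀.
Ratio = 0.1727 / 0.375 = 0.4607.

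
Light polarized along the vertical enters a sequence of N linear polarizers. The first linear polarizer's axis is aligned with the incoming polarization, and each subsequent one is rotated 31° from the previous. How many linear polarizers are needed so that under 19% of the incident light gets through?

N = 7

First polarizer is aligned with the polarization: full transmission.
Each further stage multiplies by cos²(31°) = 0.7347.
After N polarizers: T = 0.7347^(N−1). Require T < 0.19 ⇒ N−1 > ln(0.19)/ln(0.7347) = 5.39, so N−1 ≥ 6 and N = 7.
Check: N=7 gives T = 0.1573 < 0.19; N=6 gives T = 0.2141.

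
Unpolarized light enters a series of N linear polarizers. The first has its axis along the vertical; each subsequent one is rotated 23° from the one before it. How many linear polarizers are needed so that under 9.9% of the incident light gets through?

N = 11

First polarizer halves the unpolarized light: factor 1/2.
Each further stage multiplies by cos²(23°) = 0.8473.
After N polarizers: T = 0.5·0.8473^(N−1). Require T < 0.099 ⇒ N−1 > ln(0.099/0.5)/ln(0.8473) = 9.78, so N−1 ≥ 10 and N = 11.
Check: N=11 gives T = 0.09539 < 0.099; N=10 gives T = 0.1126.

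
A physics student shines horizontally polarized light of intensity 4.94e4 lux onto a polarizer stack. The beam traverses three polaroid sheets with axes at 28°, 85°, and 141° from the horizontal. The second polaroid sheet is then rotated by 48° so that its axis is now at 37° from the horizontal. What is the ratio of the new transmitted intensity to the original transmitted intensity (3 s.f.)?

Before rotation:
I₁ = I₀ cos²(28° − 0°) = I₀ cos²(28°) = 0.7796 I₀.
I₂ = I₁ cos²(85° − 28°) = 0.7796 I₀ · cos²(57°) = 0.2313 I₀.
I₃ = I₂ cos²(141° − 85°) = 0.2313 I₀ · cos²(56°) = 0.07231 I₀.
After rotation:
I₁ = I₀ cos²(28° − 0°) = I₀ cos²(28°) = 0.7796 I₀.
I₂ = I₁ cos²(37° − 28°) = 0.7796 I₀ · cos²(9°) = 0.7605 I₀.
Angle between axes 2 and 3: 76°. I₃ = 0.7605 I₀ · cos²(76°) = 0.04451 I₀.
Ratio = 0.04451 / 0.07231 = 0.6155.

I_new/I_old ≈ 0.616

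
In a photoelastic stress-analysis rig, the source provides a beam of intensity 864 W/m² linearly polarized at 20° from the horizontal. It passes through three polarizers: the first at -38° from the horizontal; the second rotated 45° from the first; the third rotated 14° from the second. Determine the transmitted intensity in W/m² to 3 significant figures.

I ≈ 114 W/m²

I₁ = 864 W/m² · cos²(58°) = 242.6 W/m².
I₂ = I₁ · cos²(45°) = 242.6 · 0.5 = 121.3 W/m².
I₃ = I₂ · cos²(14°) = 121.3 · 0.9415 = 114.2 W/m².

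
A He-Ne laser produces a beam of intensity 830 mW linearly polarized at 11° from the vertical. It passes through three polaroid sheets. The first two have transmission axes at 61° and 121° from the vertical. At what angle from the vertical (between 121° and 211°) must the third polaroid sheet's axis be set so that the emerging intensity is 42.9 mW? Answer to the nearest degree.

By Malus's law, I₁ = I₀ cos²(61° − 11°) = I₀ cos²(50°) = 0.4132 I₀.
I₂ = I₁ cos²(121° − 61°) = 0.4132 I₀ · cos²(60°) = 0.1033 I₀.
Target fraction: 42.9 / 830 mW = 0.05169 of I₀.
Need I₃/I₀ = 0.05169, so cos²(θ − 121°) = 0.05169 / 0.1033 = 0.5004.
θ − 121° = arccos(√0.5004) = 45.0°, giving θ ≈ 121 + 45.0 = 166.0°.

θ ≈ 166°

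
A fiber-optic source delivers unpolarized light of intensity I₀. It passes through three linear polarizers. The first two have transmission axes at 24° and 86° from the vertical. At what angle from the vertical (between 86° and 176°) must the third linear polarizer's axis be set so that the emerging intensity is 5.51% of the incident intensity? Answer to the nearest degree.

θ ≈ 131°

Unpolarized light through the first polarizer → I₁ = ½ I₀, now polarized at 24°.
I₂ = I₁ cos²(86° − 24°) = 0.5 I₀ · cos²(62°) = 0.1102 I₀.
Need I₃/I₀ = 0.0551, so cos²(θ − 86°) = 0.0551 / 0.1102 = 0.5.
θ − 86° = arccos(√0.5) = 45.0°, giving θ ≈ 86 + 45.0 = 131.0°.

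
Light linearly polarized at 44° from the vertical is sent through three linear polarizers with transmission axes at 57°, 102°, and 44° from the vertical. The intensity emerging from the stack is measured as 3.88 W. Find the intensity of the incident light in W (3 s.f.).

I₀ ≈ 29.1 W

By Malus's law, I₁ = I₀ cos²(57° − 44°) = I₀ cos²(13°) = 0.9494 I₀.
I₂ = I₁ cos²(102° − 57°) = 0.9494 I₀ · cos²(45°) = 0.4747 I₀.
I₃ = I₂ cos²(44° − 102°) = 0.4747 I₀ · cos²(58°) = 0.1333 I₀.
So 3.88 W = 0.1333 I₀, giving I₀ = 3.88/0.1333 = 29.11 W.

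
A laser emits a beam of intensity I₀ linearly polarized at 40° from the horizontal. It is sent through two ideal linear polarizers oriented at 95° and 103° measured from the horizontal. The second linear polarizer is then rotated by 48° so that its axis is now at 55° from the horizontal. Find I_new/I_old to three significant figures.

I_new/I_old ≈ 0.598

Before rotation:
I₁ = I₀ cos²(95° − 40°) = I₀ cos²(55°) = 0.329 I₀.
I₂ = I₁ cos²(103° − 95°) = 0.329 I₀ · cos²(8°) = 0.3226 I₀.
After rotation:
I₁ = I₀ cos²(95° − 40°) = I₀ cos²(55°) = 0.329 I₀.
I₂ = I₁ cos²(55° − 95°) = 0.329 I₀ · cos²(40°) = 0.1931 I₀.
Ratio = 0.1931 / 0.3226 = 0.5984.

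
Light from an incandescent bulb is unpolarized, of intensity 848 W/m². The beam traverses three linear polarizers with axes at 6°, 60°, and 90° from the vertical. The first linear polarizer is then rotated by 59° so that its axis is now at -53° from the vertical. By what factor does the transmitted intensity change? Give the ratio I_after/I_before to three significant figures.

I_new/I_old ≈ 0.442

Before rotation:
Unpolarized light through the first polarizer → I₁ = ½ I₀, now polarized at 6°.
I₂ = I₁ cos²(60° − 6°) = 0.5 I₀ · cos²(54°) = 0.1727 I₀.
I₃ = I₂ cos²(90° − 60°) = 0.1727 I₀ · cos²(30°) = 0.1296 I₀.
After rotation:
Unpolarized light through the first polarizer → I₁ = ½ I₀, now polarized at -53°.
Angle between axes 1 and 2: 67°. I₂ = 0.5 I₀ · cos²(67°) = 0.07634 I₀.
I₃ = I₂ cos²(90° − 60°) = 0.07634 I₀ · cos²(30°) = 0.05725 I₀.
Ratio = 0.05725 / 0.1296 = 0.4419.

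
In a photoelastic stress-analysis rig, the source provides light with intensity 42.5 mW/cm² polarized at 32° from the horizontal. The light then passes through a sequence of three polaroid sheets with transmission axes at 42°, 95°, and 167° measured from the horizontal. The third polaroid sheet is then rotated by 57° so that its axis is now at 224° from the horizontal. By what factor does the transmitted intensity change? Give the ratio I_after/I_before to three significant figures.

Before rotation:
By Malus's law, I₁ = I₀ cos²(42° − 32°) = I₀ cos²(10°) = 0.9698 I₀.
I₂ = I₁ cos²(95° − 42°) = 0.9698 I₀ · cos²(53°) = 0.3513 I₀.
I₃ = I₂ cos²(167° − 95°) = 0.3513 I₀ · cos²(72°) = 0.03354 I₀.
After rotation:
I₁ = I₀ cos²(42° − 32°) = I₀ cos²(10°) = 0.9698 I₀.
I₂ = I₁ cos²(95° − 42°) = 0.9698 I₀ · cos²(53°) = 0.3513 I₀.
Angle between axes 2 and 3: 51°. I₃ = 0.3513 I₀ · cos²(51°) = 0.1391 I₀.
Ratio = 0.1391 / 0.03354 = 4.147.

I_new/I_old ≈ 4.15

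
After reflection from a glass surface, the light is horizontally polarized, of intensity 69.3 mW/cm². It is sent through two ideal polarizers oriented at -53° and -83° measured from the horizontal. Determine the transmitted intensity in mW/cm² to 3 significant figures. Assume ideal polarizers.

I ≈ 18.8 mW/cm²

By Malus's law, I₁ = 69.3 mW/cm² · cos²(53°) = 25.1 mW/cm².
I₂ = I₁ · cos²(30°) = 25.1 · 0.75 = 18.82 mW/cm².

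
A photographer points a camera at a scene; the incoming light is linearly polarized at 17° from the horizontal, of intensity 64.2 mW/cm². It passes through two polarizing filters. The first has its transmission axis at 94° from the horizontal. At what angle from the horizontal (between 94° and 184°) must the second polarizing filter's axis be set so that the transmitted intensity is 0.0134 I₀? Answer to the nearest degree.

θ ≈ 153°

I₁ = I₀ cos²(94° − 17°) = I₀ cos²(77°) = 0.0506 I₀.
Need I₂/I₀ = 0.0134, so cos²(θ − 94°) = 0.0134 / 0.0506 = 0.2648.
θ − 94° = arccos(√0.2648) = 59.0°, giving θ ≈ 94 + 59.0 = 153.0°.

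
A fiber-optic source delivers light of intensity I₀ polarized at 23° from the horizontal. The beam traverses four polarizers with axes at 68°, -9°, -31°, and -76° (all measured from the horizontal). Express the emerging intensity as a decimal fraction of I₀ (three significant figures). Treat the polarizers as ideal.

I₁ = I₀ cos²(68° − 23°) = I₀ cos²(45°) = 0.5 I₀.
I₂ = I₁ cos²(-9° − 68°) = 0.5 I₀ · cos²(77°) = 0.0253 I₀.
I₃ = I₂ cos²(-31° + 9°) = 0.0253 I₀ · cos²(22°) = 0.02175 I₀.
I₄ = I₃ cos²(-76° + 31°) = 0.02175 I₀ · cos²(45°) = 0.01088 I₀.
Transmitted fraction = 0.01088.

≈ 0.0109 I₀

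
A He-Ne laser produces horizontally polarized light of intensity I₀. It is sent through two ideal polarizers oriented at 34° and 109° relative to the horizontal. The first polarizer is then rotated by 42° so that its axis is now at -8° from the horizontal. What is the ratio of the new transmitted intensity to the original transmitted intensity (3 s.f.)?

I_new/I_old ≈ 4.39

Before rotation:
I₁ = I₀ cos²(34° − 0°) = I₀ cos²(34°) = 0.6873 I₀.
I₂ = I₁ cos²(109° − 34°) = 0.6873 I₀ · cos²(75°) = 0.04604 I₀.
After rotation:
I₁ = I₀ cos²(-8° − 0°) = I₀ cos²(8°) = 0.9806 I₀.
Angle between axes 1 and 2: 63°. I₂ = 0.9806 I₀ · cos²(63°) = 0.2021 I₀.
Ratio = 0.2021 / 0.04604 = 4.39.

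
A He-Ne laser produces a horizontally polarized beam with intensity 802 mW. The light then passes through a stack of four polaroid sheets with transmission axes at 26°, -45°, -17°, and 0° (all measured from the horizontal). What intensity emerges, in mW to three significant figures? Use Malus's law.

I ≈ 49.0 mW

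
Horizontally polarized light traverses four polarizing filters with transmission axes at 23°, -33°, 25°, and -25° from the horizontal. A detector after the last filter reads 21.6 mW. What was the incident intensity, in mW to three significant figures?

I₀ ≈ 703 mW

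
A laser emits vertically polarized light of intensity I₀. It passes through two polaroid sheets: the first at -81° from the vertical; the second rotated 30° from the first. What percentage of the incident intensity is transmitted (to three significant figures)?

≈ 1.84%

I₁ = I₀ cos²(-81° − 0°) = I₀ cos²(81°) = 0.02447 I₀.
I₂ = I₁ cos²(30°) = 0.02447 · 0.75 I₀ = 0.01835 I₀.
That is 1.835% of the incident intensity.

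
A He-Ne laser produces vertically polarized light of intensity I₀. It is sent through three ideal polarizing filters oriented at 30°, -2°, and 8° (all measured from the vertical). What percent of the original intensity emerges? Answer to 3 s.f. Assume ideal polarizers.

By Malus's law, I₁ = I₀ cos²(30° − 0°) = I₀ cos²(30°) = 0.75 I₀.
I₂ = I₁ cos²(-2° − 30°) = 0.75 I₀ · cos²(32°) = 0.5394 I₀.
I₃ = I₂ cos²(8° + 2°) = 0.5394 I₀ · cos²(10°) = 0.5231 I₀.
That is 52.31% of the incident intensity.

≈ 52.3%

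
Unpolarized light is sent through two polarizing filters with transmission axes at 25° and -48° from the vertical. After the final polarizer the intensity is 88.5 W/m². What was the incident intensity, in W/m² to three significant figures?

Unpolarized light through the first polarizer → I₁ = ½ I₀, now polarized at 25°.
I₂ = I₁ cos²(-48° − 25°) = 0.5 I₀ · cos²(73°) = 0.04274 I₀.
So 88.5 W/m² = 0.04274 I₀, giving I₀ = 88.5/0.04274 = 2071 W/m².

I₀ ≈ 2070 W/m²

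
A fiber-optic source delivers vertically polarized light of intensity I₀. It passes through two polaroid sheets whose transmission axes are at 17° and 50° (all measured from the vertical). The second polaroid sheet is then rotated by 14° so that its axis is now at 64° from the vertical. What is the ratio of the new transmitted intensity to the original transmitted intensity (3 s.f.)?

Before rotation:
By Malus's law, I₁ = I₀ cos²(17° − 0°) = I₀ cos²(17°) = 0.9145 I₀.
I₂ = I₁ cos²(50° − 17°) = 0.9145 I₀ · cos²(33°) = 0.6432 I₀.
After rotation:
I₁ = I₀ cos²(17° − 0°) = I₀ cos²(17°) = 0.9145 I₀.
I₂ = I₁ cos²(64° − 17°) = 0.9145 I₀ · cos²(47°) = 0.4254 I₀.
Ratio = 0.4254 / 0.6432 = 0.6613.

I_new/I_old ≈ 0.661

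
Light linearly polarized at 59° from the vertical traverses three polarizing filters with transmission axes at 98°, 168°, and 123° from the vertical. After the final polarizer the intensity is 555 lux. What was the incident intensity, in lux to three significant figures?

I₁ = I₀ cos²(98° − 59°) = I₀ cos²(39°) = 0.604 I₀.
I₂ = I₁ cos²(168° − 98°) = 0.604 I₀ · cos²(70°) = 0.07065 I₀.
I₃ = I₂ cos²(123° − 168°) = 0.07065 I₀ · cos²(45°) = 0.03532 I₀.
So 555 lux = 0.03532 I₀, giving I₀ = 555/0.03532 = 1.571e+04 lux.

I₀ ≈ 1.57e4 lux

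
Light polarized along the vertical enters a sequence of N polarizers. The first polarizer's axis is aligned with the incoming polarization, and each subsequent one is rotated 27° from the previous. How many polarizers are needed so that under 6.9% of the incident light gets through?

First polarizer is aligned with the polarization: full transmission.
Each further stage multiplies by cos²(27°) = 0.7939.
After N polarizers: T = 0.7939^(N−1). Require T < 0.069 ⇒ N−1 > ln(0.069)/ln(0.7939) = 11.58, so N−1 ≥ 12 and N = 13.
Check: N=13 gives T = 0.06268 < 0.069; N=12 gives T = 0.07895.

N = 13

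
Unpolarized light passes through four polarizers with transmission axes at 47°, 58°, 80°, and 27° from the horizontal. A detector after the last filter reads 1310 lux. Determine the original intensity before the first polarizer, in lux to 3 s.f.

Unpolarized light through the first polarizer → I₁ = ½ I₀, now polarized at 47°.
I₂ = I₁ cos²(58° − 47°) = 0.5 I₀ · cos²(11°) = 0.4818 I₀.
I₃ = I₂ cos²(80° − 58°) = 0.4818 I₀ · cos²(22°) = 0.4142 I₀.
I₄ = I₃ cos²(27° − 80°) = 0.4142 I₀ · cos²(53°) = 0.15 I₀.
So 1310 lux = 0.15 I₀, giving I₀ = 1310/0.15 = 8733 lux.

I₀ ≈ 8730 lux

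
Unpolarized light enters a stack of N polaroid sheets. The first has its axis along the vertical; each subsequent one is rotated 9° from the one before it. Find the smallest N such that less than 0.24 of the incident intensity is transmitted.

First polarizer halves the unpolarized light: factor 1/2.
Each further stage multiplies by cos²(9°) = 0.9755.
After N polarizers: T = 0.5·0.9755^(N−1). Require T < 0.24 ⇒ N−1 > ln(0.24/0.5)/ln(0.9755) = 29.62, so N−1 ≥ 30 and N = 31.
Check: N=31 gives T = 0.2378 < 0.24; N=30 gives T = 0.2437.

N = 31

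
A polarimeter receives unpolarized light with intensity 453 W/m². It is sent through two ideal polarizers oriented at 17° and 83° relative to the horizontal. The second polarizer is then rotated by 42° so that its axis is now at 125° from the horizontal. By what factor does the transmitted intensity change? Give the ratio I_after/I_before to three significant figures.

Before rotation:
Unpolarized light through the first polarizer → I₁ = ½ I₀, now polarized at 17°.
I₂ = I₁ cos²(83° − 17°) = 0.5 I₀ · cos²(66°) = 0.08272 I₀.
After rotation:
Unpolarized light through the first polarizer → I₁ = ½ I₀, now polarized at 17°.
Angle between axes 1 and 2: 72°. I₂ = 0.5 I₀ · cos²(72°) = 0.04775 I₀.
Ratio = 0.04775 / 0.08272 = 0.5772.

I_new/I_old ≈ 0.577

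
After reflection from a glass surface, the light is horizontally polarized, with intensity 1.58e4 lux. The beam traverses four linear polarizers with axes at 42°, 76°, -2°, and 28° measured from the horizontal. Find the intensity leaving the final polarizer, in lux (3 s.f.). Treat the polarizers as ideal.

I ≈ 194 lux

By Malus's law, I₁ = 1.58e4 lux · cos²(42°) = 8726 lux.
I₂ = I₁ · cos²(34°) = 8726 · 0.6873 = 5997 lux.
I₃ = I₂ · cos²(78°) = 5997 · 0.04323 = 259.2 lux.
I₄ = I₃ · cos²(30°) = 259.2 · 0.75 = 194.4 lux.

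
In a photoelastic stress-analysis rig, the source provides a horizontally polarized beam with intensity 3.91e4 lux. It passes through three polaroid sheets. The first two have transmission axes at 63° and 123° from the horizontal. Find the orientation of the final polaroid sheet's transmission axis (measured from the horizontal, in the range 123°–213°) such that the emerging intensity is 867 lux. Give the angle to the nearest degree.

I₁ = I₀ cos²(63° − 0°) = I₀ cos²(63°) = 0.2061 I₀.
I₂ = I₁ cos²(123° − 63°) = 0.2061 I₀ · cos²(60°) = 0.05153 I₀.
Target fraction: 867 / 3.91e4 lux = 0.02217 of I₀.
Need I₃/I₀ = 0.02217, so cos²(θ − 123°) = 0.02217 / 0.05153 = 0.4303.
θ − 123° = arccos(√0.4303) = 49.0°, giving θ ≈ 123 + 49.0 = 172.0°.

θ ≈ 172°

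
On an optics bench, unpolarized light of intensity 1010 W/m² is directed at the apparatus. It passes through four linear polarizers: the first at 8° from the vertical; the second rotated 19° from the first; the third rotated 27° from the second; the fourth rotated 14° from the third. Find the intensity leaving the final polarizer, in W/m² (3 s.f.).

Unpolarized light through the first polarizer → I₁ = 1010 W/m²/2 = 505 W/m², polarized at 8°.
I₂ = I₁ · cos²(19°) = 505 · 0.894 = 451.5 W/m².
I₃ = I₂ · cos²(27°) = 451.5 · 0.7939 = 358.4 W/m².
I₄ = I₃ · cos²(14°) = 358.4 · 0.9415 = 337.4 W/m².

I ≈ 337 W/m²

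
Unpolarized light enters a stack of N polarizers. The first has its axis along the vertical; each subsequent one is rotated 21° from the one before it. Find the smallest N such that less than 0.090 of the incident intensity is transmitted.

N = 14

First polarizer halves the unpolarized light: factor 1/2.
Each further stage multiplies by cos²(21°) = 0.8716.
After N polarizers: T = 0.5·0.8716^(N−1). Require T < 0.090 ⇒ N−1 > ln(0.090/0.5)/ln(0.8716) = 12.48, so N−1 ≥ 13 and N = 14.
Check: N=14 gives T = 0.08374 < 0.090; N=13 gives T = 0.09608.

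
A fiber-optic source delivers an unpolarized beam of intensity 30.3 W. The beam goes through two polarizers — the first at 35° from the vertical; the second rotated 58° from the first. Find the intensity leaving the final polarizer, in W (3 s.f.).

I ≈ 4.25 W

Unpolarized light through the first polarizer → I₁ = 30.3 W/2 = 15.15 W, polarized at 35°.
I₂ = I₁ · cos²(58°) = 15.15 · 0.2808 = 4.254 W.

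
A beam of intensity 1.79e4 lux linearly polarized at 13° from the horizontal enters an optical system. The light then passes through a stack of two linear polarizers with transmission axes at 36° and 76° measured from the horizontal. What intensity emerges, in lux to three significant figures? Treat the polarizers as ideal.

By Malus's law, I₁ = 1.79e4 lux · cos²(23°) = 1.517e+04 lux.
I₂ = I₁ · cos²(40°) = 1.517e+04 · 0.5868 = 8900 lux.

I ≈ 8900 lux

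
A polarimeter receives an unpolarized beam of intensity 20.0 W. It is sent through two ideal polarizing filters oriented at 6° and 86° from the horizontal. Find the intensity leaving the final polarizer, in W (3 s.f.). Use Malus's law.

I ≈ 0.302 W

Unpolarized light through the first polarizer → I₁ = 20.0 W/2 = 10 W, polarized at 6°.
I₂ = I₁ · cos²(80°) = 10 · 0.03015 = 0.3015 W.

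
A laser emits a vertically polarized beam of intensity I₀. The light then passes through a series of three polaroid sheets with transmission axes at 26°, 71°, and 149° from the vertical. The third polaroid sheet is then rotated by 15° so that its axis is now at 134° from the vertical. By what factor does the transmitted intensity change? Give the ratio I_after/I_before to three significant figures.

Before rotation:
I₁ = I₀ cos²(26° − 0°) = I₀ cos²(26°) = 0.8078 I₀.
I₂ = I₁ cos²(71° − 26°) = 0.8078 I₀ · cos²(45°) = 0.4039 I₀.
I₃ = I₂ cos²(149° − 71°) = 0.4039 I₀ · cos²(78°) = 0.01746 I₀.
After rotation:
I₁ = I₀ cos²(26° − 0°) = I₀ cos²(26°) = 0.8078 I₀.
I₂ = I₁ cos²(71° − 26°) = 0.8078 I₀ · cos²(45°) = 0.4039 I₀.
I₃ = I₂ cos²(134° − 71°) = 0.4039 I₀ · cos²(63°) = 0.08325 I₀.
Ratio = 0.08325 / 0.01746 = 4.768.

I_new/I_old ≈ 4.77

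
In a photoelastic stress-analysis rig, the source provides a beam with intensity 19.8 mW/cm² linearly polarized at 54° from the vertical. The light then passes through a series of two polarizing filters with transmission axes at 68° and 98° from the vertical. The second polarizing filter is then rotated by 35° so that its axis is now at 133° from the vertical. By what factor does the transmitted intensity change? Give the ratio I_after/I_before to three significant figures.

I_new/I_old ≈ 0.238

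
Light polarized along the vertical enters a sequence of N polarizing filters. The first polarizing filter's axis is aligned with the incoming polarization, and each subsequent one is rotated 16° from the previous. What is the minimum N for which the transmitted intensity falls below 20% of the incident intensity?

N = 22

First polarizer is aligned with the polarization: full transmission.
Each further stage multiplies by cos²(16°) = 0.924.
After N polarizers: T = 0.924^(N−1). Require T < 0.20 ⇒ N−1 > ln(0.20)/ln(0.924) = 20.37, so N−1 ≥ 21 and N = 22.
Check: N=22 gives T = 0.1903 < 0.20; N=21 gives T = 0.2059.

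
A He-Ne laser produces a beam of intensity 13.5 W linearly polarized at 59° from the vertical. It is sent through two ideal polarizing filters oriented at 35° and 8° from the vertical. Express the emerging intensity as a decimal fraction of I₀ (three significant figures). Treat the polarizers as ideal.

I/I₀ ≈ 0.663

By Malus's law, I₁ = 13.5 W · cos²(24°) = 11.27 W.
I₂ = I₁ · cos²(27°) = 11.27 · 0.7939 = 8.944 W.
Transmitted fraction = 0.6626.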